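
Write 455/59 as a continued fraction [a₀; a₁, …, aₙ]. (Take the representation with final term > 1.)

[7; 1, 2, 2, 8]

455 = 7×59 + 42
59 = 1×42 + 17
42 = 2×17 + 8
17 = 2×8 + 1
8 = 8×1 + 0  (stop)
So 455/59 = [7; 1, 2, 2, 8].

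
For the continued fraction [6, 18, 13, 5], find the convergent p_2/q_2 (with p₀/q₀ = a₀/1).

1423/235

Using pₖ = aₖpₖ₋₁ + pₖ₋₂, qₖ = aₖqₖ₋₁ + qₖ₋₂ (with p₋₁=1, p₋₂=0, q₋₁=0, q₋₂=1):
  k=0: a=6, p=6, q=1
  k=1: a=18, p=109, q=18
  k=2: a=13, p=1423, q=235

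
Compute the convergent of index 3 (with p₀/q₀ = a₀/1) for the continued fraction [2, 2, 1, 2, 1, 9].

Using pₖ = aₖpₖ₋₁ + pₖ₋₂, qₖ = aₖqₖ₋₁ + qₖ₋₂ (with p₋₁=1, p₋₂=0, q₋₁=0, q₋₂=1):
  k=0: a=2, p=2, q=1
  k=1: a=2, p=5, q=2
  k=2: a=1, p=7, q=3
  k=3: a=2, p=19, q=8

19/8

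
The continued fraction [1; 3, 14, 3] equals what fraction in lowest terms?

175/132

Fold from the inside: start with 3/1.
  14 + 1/3 = 43/3
  3 + 3/43 = 132/43
  1 + 43/132 = 175/132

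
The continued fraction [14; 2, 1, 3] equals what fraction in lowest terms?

158/11

Using pₖ = aₖpₖ₋₁ + pₖ₋₂ and qₖ = aₖqₖ₋₁ + qₖ₋₂:
  k=0: a=14, p=14, q=1
  k=1: a=2, p=29, q=2
  k=2: a=1, p=43, q=3
  k=3: a=3, p=158, q=11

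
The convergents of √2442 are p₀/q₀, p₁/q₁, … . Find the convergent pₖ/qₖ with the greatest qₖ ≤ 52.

√2442 = [49; 2, 2, 2, 98, …] (period length 4).
Convergents:
  p_0/q_0 = 49/1
  p_1/q_1 = 99/2
  p_2/q_2 = 247/5
  p_3/q_3 = 593/12
  p_4/q_4 = 58361/1181
q_3 = 12 ≤ 52 < 1181 = q_4, so the answer is 593/12.

593/12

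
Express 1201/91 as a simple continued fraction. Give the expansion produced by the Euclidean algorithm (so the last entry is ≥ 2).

1201 = 13*91 + 18
91 = 5*18 + 1
18 = 18*1 + 0  (stop)
So 1201/91 = [13; 5, 18].

[13; 5, 18]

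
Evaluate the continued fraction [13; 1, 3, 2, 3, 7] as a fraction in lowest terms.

Fold from the inside: start with 7/1.
  3 + 1/7 = 22/7
  2 + 7/22 = 51/22
  3 + 22/51 = 175/51
  1 + 51/175 = 226/175
  13 + 175/226 = 3113/226

3113/226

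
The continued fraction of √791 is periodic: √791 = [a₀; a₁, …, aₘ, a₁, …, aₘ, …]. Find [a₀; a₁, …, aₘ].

a₀ = ⌊√791⌋ = 28.

[28; 8, 56]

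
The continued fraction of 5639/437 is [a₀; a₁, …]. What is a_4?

5639 = 12·437 + 395   →  a_0 = 12
437 = 1·395 + 42   →  a_1 = 1
395 = 9·42 + 17   →  a_2 = 9
42 = 2·17 + 8   →  a_3 = 2
17 = 2·8 + 1   →  a_4 = 2

2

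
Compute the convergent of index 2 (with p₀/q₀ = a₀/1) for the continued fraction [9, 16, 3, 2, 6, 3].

Using pₖ = aₖpₖ₋₁ + pₖ₋₂, qₖ = aₖqₖ₋₁ + qₖ₋₂ (with p₋₁=1, p₋₂=0, q₋₁=0, q₋₂=1):
  k=0: a=9, p=9, q=1
  k=1: a=16, p=145, q=16
  k=2: a=3, p=444, q=49

444/49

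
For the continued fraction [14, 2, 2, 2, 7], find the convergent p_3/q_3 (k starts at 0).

Using pₖ = aₖpₖ₋₁ + pₖ₋₂, qₖ = aₖqₖ₋₁ + qₖ₋₂ (with p₋₁=1, p₋₂=0, q₋₁=0, q₋₂=1):
  k=0: a=14, p=14, q=1
  k=1: a=2, p=29, q=2
  k=2: a=2, p=72, q=5
  k=3: a=2, p=173, q=12

173/12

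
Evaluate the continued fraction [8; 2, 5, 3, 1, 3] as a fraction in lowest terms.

1463/173

Using pₖ = aₖpₖ₋₁ + pₖ₋₂ and qₖ = aₖqₖ₋₁ + qₖ₋₂:
  k=0: a=8, p=8, q=1
  k=1: a=2, p=17, q=2
  k=2: a=5, p=93, q=11
  k=3: a=3, p=296, q=35
  k=4: a=1, p=389, q=46
  k=5: a=3, p=1463, q=173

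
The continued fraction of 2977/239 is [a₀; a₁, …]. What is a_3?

5

2977 = 12·239 + 109   →  a_0 = 12
239 = 2·109 + 21   →  a_1 = 2
109 = 5·21 + 4   →  a_2 = 5
21 = 5·4 + 1   →  a_3 = 5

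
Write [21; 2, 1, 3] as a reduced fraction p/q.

235/11

Fold from the inside: start with 3/1.
  1 + 1/3 = 4/3
  2 + 3/4 = 11/4
  21 + 4/11 = 235/11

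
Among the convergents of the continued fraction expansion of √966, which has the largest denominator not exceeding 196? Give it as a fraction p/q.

√966 = [31; 12, 2, 2, 2, 12, 62, …] (period length 6).
Convergents:
  p_0/q_0 = 31/1
  p_1/q_1 = 373/12
  p_2/q_2 = 777/25
  p_3/q_3 = 1927/62
  p_4/q_4 = 4631/149
  p_5/q_5 = 57499/1850
q_4 = 149 ≤ 196 < 1850 = q_5, so the answer is 4631/149.

4631/149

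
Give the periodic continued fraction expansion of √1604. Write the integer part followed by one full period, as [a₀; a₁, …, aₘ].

a₀ = ⌊√1604⌋ = 40.

[40; 20, 80]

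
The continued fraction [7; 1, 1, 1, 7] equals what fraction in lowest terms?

Using pₖ = aₖpₖ₋₁ + pₖ₋₂ and qₖ = aₖqₖ₋₁ + qₖ₋₂:
  k=0: a=7, p=7, q=1
  k=1: a=1, p=8, q=1
  k=2: a=1, p=15, q=2
  k=3: a=1, p=23, q=3
  k=4: a=7, p=176, q=23

176/23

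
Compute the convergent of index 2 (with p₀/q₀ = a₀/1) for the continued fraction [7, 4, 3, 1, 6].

Using pₖ = aₖpₖ₋₁ + pₖ₋₂, qₖ = aₖqₖ₋₁ + qₖ₋₂ (with p₋₁=1, p₋₂=0, q₋₁=0, q₋₂=1):
  k=0: a=7, p=7, q=1
  k=1: a=4, p=29, q=4
  k=2: a=3, p=94, q=13

94/13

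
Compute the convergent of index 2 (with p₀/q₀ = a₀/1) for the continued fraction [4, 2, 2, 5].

Using pₖ = aₖpₖ₋₁ + pₖ₋₂, qₖ = aₖqₖ₋₁ + qₖ₋₂ (with p₋₁=1, p₋₂=0, q₋₁=0, q₋₂=1):
  k=0: a=4, p=4, q=1
  k=1: a=2, p=9, q=2
  k=2: a=2, p=22, q=5

22/5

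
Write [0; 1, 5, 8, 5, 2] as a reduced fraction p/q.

Fold from the inside: start with 2/1.
  5 + 1/2 = 11/2
  8 + 2/11 = 90/11
  5 + 11/90 = 461/90
  1 + 90/461 = 551/461
  0 + 461/551 = 461/551

461/551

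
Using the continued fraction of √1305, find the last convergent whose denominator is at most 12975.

√1305 = [36; 8, 72, …] (period length 2).
Convergents:
  p_0/q_0 = 36/1
  p_1/q_1 = 289/8
  p_2/q_2 = 20844/577
  p_3/q_3 = 167041/4624
  p_4/q_4 = 12047796/333505
q_3 = 4624 ≤ 12975 < 333505 = q_4, so the answer is 167041/4624.

167041/4624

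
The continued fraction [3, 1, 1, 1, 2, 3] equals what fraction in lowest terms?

Fold from the inside: start with 3/1.
  2 + 1/3 = 7/3
  1 + 3/7 = 10/7
  1 + 7/10 = 17/10
  1 + 10/17 = 27/17
  3 + 17/27 = 98/27

98/27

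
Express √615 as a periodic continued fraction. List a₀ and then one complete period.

a₀ = ⌊√615⌋ = 24.
With m₀=0, d₀=1 and mₖ₊₁ = dₖaₖ − mₖ, dₖ₊₁ = (n − mₖ₊₁²)/dₖ, aₖ₊₁ = ⌊(a₀+mₖ₊₁)/dₖ₊₁⌋:
  k=1: m=24, d=39, a=1
  k=2: m=15, d=10, a=3
  k=3: m=15, d=39, a=1
  k=4: m=24, d=1, a=48
d=1 and a=2a₀=48 at k=4, so the next step gives (m, d) = (24, 39) again — its k=1 value — and the period has length 4.

[24; 1, 3, 1, 48]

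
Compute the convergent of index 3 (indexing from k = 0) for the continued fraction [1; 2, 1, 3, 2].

Using pₖ = aₖpₖ₋₁ + pₖ₋₂, qₖ = aₖqₖ₋₁ + qₖ₋₂ (with p₋₁=1, p₋₂=0, q₋₁=0, q₋₂=1):
  k=0: a=1, p=1, q=1
  k=1: a=2, p=3, q=2
  k=2: a=1, p=4, q=3
  k=3: a=3, p=15, q=11

15/11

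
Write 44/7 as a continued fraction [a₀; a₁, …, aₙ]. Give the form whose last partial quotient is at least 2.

44 = 6*7 + 2
7 = 3*2 + 1
2 = 2*1 + 0  (stop)
So 44/7 = [6; 3, 2].

[6; 3, 2]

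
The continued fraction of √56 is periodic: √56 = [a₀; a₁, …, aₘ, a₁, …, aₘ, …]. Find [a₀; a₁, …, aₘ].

[7; 2, 14]

a₀ = ⌊√56⌋ = 7.
With m₀=0, d₀=1 and mₖ₊₁ = dₖaₖ − mₖ, dₖ₊₁ = (n − mₖ₊₁²)/dₖ, aₖ₊₁ = ⌊(a₀+mₖ₊₁)/dₖ₊₁⌋:
  k=1: m=7, d=7, a=2
  k=2: m=7, d=1, a=14
d=1 and a=2a₀=14 at k=2, so the next step gives (m, d) = (7, 7) again — its k=1 value — and the period has length 2.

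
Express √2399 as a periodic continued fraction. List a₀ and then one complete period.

[48; 1, 47, 1, 96]

a₀ = ⌊√2399⌋ = 48.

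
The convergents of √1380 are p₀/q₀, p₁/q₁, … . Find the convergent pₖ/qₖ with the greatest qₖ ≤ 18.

√1380 = [37; 6, 1, 2, 1, 6, 74, …] (period length 6).
Convergents:
  p_0/q_0 = 37/1
  p_1/q_1 = 223/6
  p_2/q_2 = 260/7
  p_3/q_3 = 743/20
q_2 = 7 ≤ 18 < 20 = q_3, so the answer is 260/7.

260/7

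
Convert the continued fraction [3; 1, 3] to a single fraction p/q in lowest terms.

Using pₖ = aₖpₖ₋₁ + pₖ₋₂ and qₖ = aₖqₖ₋₁ + qₖ₋₂:
  k=0: a=3, p=3, q=1
  k=1: a=1, p=4, q=1
  k=2: a=3, p=15, q=4

15/4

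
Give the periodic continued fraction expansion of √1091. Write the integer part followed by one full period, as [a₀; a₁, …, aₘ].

a₀ = ⌊√1091⌋ = 33.
With m₀=0, d₀=1 and mₖ₊₁ = dₖaₖ − mₖ, dₖ₊₁ = (n − mₖ₊₁²)/dₖ, aₖ₊₁ = ⌊(a₀+mₖ₊₁)/dₖ₊₁⌋:
  k=1: m=33, d=2, a=33
  k=2: m=33, d=1, a=66
d=1 and a=2a₀=66 at k=2, so the next step gives (m, d) = (33, 2) again — its k=1 value — and the period has length 2.

[33; 33, 66]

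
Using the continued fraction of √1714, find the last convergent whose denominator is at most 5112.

√1714 = [41; 2, 2, 82, …] (period length 3).
Convergents:
  p_0/q_0 = 41/1
  p_1/q_1 = 83/2
  p_2/q_2 = 207/5
  p_3/q_3 = 17057/412
  p_4/q_4 = 34321/829
  p_5/q_5 = 85699/2070
  p_6/q_6 = 7061639/170569
q_5 = 2070 ≤ 5112 < 170569 = q_6, so the answer is 85699/2070.

85699/2070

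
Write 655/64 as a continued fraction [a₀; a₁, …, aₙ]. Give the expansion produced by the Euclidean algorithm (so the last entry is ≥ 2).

[10; 4, 3, 1, 3]

655 = 10×64 + 15
64 = 4×15 + 4
15 = 3×4 + 3
4 = 1×3 + 1
3 = 3×1 + 0  (stop)
So 655/64 = [10; 4, 3, 1, 3].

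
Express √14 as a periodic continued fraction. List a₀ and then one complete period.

a₀ = ⌊√14⌋ = 3.
With m₀=0, d₀=1 and mₖ₊₁ = dₖaₖ − mₖ, dₖ₊₁ = (n − mₖ₊₁²)/dₖ, aₖ₊₁ = ⌊(a₀+mₖ₊₁)/dₖ₊₁⌋:
  k=1: m=3, d=5, a=1
  k=2: m=2, d=2, a=2
  k=3: m=2, d=5, a=1
  k=4: m=3, d=1, a=6
d=1 and a=2a₀=6 at k=4, so the next step gives (m, d) = (3, 5) again — its k=1 value — and the period has length 4.

[3; 1, 2, 1, 6]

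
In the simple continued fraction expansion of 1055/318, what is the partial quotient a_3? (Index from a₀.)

1

1055 = 3·318 + 101   →  a_0 = 3
318 = 3·101 + 15   →  a_1 = 3
101 = 6·15 + 11   →  a_2 = 6
15 = 1·11 + 4   →  a_3 = 1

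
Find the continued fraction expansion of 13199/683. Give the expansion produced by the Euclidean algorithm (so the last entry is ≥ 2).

[19; 3, 13, 17]

13199 = 19*683 + 222
683 = 3*222 + 17
222 = 13*17 + 1
17 = 17*1 + 0  (stop)
So 13199/683 = [19; 3, 13, 17].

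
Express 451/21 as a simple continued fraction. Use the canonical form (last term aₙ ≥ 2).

[21; 2, 10]

451 = 21×21 + 10
21 = 2×10 + 1
10 = 10×1 + 0  (stop)
So 451/21 = [21; 2, 10].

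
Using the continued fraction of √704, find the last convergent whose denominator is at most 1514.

√704 = [26; 1, 1, 7, 13, 7, 1, 1, 52, …] (period length 8).
Convergents:
  p_0/q_0 = 26/1
  p_1/q_1 = 27/1
  p_2/q_2 = 53/2
  p_3/q_3 = 398/15
  p_4/q_4 = 5227/197
  p_5/q_5 = 36987/1394
  p_6/q_6 = 42214/1591
q_5 = 1394 ≤ 1514 < 1591 = q_6, so the answer is 36987/1394.

36987/1394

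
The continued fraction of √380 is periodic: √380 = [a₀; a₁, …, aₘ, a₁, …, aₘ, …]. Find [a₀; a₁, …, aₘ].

a₀ = ⌊√380⌋ = 19.
With m₀=0, d₀=1 and mₖ₊₁ = dₖaₖ − mₖ, dₖ₊₁ = (n − mₖ₊₁²)/dₖ, aₖ₊₁ = ⌊(a₀+mₖ₊₁)/dₖ₊₁⌋:
  k=1: m=19, d=19, a=2
  k=2: m=19, d=1, a=38
d=1 and a=2a₀=38 at k=2, so the next step gives (m, d) = (19, 19) again — its k=1 value — and the period has length 2.

[19; 2, 38]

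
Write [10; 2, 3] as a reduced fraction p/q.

73/7

Using pₖ = aₖpₖ₋₁ + pₖ₋₂ and qₖ = aₖqₖ₋₁ + qₖ₋₂:
  k=0: a=10, p=10, q=1
  k=1: a=2, p=21, q=2
  k=2: a=3, p=73, q=7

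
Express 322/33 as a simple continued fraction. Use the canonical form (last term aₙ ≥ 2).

322 = 9·33 + 25
33 = 1·25 + 8
25 = 3·8 + 1
8 = 8·1 + 0  (stop)
So 322/33 = [9; 1, 3, 8].

[9; 1, 3, 8]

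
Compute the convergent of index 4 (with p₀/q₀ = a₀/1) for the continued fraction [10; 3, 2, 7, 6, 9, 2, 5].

Using pₖ = aₖpₖ₋₁ + pₖ₋₂, qₖ = aₖqₖ₋₁ + qₖ₋₂ (with p₋₁=1, p₋₂=0, q₋₁=0, q₋₂=1):
  k=0: a=10, p=10, q=1
  k=1: a=3, p=31, q=3
  k=2: a=2, p=72, q=7
  k=3: a=7, p=535, q=52
  k=4: a=6, p=3282, q=319

3282/319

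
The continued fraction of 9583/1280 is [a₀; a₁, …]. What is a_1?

2

9583 = 7·1280 + 623   →  a_0 = 7
1280 = 2·623 + 34   →  a_1 = 2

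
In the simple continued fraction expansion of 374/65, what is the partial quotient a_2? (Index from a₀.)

3

374 = 5·65 + 49   →  a_0 = 5
65 = 1·49 + 16   →  a_1 = 1
49 = 3·16 + 1   →  a_2 = 3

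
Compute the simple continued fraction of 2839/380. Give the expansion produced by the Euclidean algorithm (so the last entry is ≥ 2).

2839 = 7·380 + 179
380 = 2·179 + 22
179 = 8·22 + 3
22 = 7·3 + 1
3 = 3·1 + 0  (stop)
So 2839/380 = [7; 2, 8, 7, 3].

[7; 2, 8, 7, 3]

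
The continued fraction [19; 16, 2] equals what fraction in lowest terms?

Fold from the inside: start with 2/1.
  16 + 1/2 = 33/2
  19 + 2/33 = 629/33

629/33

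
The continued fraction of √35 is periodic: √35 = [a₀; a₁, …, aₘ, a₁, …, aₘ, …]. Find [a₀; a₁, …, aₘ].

[5; 1, 10]

a₀ = ⌊√35⌋ = 5.
With m₀=0, d₀=1 and mₖ₊₁ = dₖaₖ − mₖ, dₖ₊₁ = (n − mₖ₊₁²)/dₖ, aₖ₊₁ = ⌊(a₀+mₖ₊₁)/dₖ₊₁⌋:
  k=1: m=5, d=10, a=1
  k=2: m=5, d=1, a=10
d=1 and a=2a₀=10 at k=2, so the next step gives (m, d) = (5, 10) again — its k=1 value — and the period has length 2.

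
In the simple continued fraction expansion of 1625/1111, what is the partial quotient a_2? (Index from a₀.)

6

1625 = 1·1111 + 514   →  a_0 = 1
1111 = 2·514 + 83   →  a_1 = 2
514 = 6·83 + 16   →  a_2 = 6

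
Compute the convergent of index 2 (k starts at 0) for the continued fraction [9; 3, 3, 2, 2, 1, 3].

Using pₖ = aₖpₖ₋₁ + pₖ₋₂, qₖ = aₖqₖ₋₁ + qₖ₋₂ (with p₋₁=1, p₋₂=0, q₋₁=0, q₋₂=1):
  k=0: a=9, p=9, q=1
  k=1: a=3, p=28, q=3
  k=2: a=3, p=93, q=10

93/10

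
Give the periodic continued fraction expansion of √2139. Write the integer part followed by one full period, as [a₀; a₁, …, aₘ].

[46; 4, 92]

a₀ = ⌊√2139⌋ = 46.
With m₀=0, d₀=1 and mₖ₊₁ = dₖaₖ − mₖ, dₖ₊₁ = (n − mₖ₊₁²)/dₖ, aₖ₊₁ = ⌊(a₀+mₖ₊₁)/dₖ₊₁⌋:
  k=1: m=46, d=23, a=4
  k=2: m=46, d=1, a=92
d=1 and a=2a₀=92 at k=2, so the next step gives (m, d) = (46, 23) again — its k=1 value — and the period has length 2.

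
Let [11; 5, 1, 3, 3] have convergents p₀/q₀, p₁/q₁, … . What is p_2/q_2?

Using pₖ = aₖpₖ₋₁ + pₖ₋₂, qₖ = aₖqₖ₋₁ + qₖ₋₂ (with p₋₁=1, p₋₂=0, q₋₁=0, q₋₂=1):
  k=0: a=11, p=11, q=1
  k=1: a=5, p=56, q=5
  k=2: a=1, p=67, q=6

67/6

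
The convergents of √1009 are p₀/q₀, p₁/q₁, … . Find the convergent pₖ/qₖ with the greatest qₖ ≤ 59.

√1009 = [31; 1, 3, 3, 1, 62, …] (period length 5).
Convergents:
  p_0/q_0 = 31/1
  p_1/q_1 = 32/1
  p_2/q_2 = 127/4
  p_3/q_3 = 413/13
  p_4/q_4 = 540/17
  p_5/q_5 = 33893/1067
q_4 = 17 ≤ 59 < 1067 = q_5, so the answer is 540/17.

540/17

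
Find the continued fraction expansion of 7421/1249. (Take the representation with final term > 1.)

[5; 1, 16, 9, 8]

7421 = 5×1249 + 1176
1249 = 1×1176 + 73
1176 = 16×73 + 8
73 = 9×8 + 1
8 = 8×1 + 0  (stop)
So 7421/1249 = [5; 1, 16, 9, 8].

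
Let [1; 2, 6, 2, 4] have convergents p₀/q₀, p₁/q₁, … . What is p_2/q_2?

Using pₖ = aₖpₖ₋₁ + pₖ₋₂, qₖ = aₖqₖ₋₁ + qₖ₋₂ (with p₋₁=1, p₋₂=0, q₋₁=0, q₋₂=1):
  k=0: a=1, p=1, q=1
  k=1: a=2, p=3, q=2
  k=2: a=6, p=19, q=13

19/13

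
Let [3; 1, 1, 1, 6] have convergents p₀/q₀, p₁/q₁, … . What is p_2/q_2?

Using pₖ = aₖpₖ₋₁ + pₖ₋₂, qₖ = aₖqₖ₋₁ + qₖ₋₂ (with p₋₁=1, p₋₂=0, q₋₁=0, q₋₂=1):
  k=0: a=3, p=3, q=1
  k=1: a=1, p=4, q=1
  k=2: a=1, p=7, q=2

7/2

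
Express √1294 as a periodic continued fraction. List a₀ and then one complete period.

a₀ = ⌊√1294⌋ = 35.
With m₀=0, d₀=1 and mₖ₊₁ = dₖaₖ − mₖ, dₖ₊₁ = (n − mₖ₊₁²)/dₖ, aₖ₊₁ = ⌊(a₀+mₖ₊₁)/dₖ₊₁⌋:
  k=1: m=35, d=69, a=1
  k=2: m=34, d=2, a=34
  k=3: m=34, d=69, a=1
  k=4: m=35, d=1, a=70
d=1 and a=2a₀=70 at k=4, so the next step gives (m, d) = (35, 69) again — its k=1 value — and the period has length 4.

[35; 1, 34, 1, 70]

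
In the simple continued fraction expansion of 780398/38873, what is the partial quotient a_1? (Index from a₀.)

780398 = 20·38873 + 2938   →  a_0 = 20
38873 = 13·2938 + 679   →  a_1 = 13

13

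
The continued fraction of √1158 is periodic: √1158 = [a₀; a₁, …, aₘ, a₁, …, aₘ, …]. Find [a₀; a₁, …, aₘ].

[34; 34, 68]

a₀ = ⌊√1158⌋ = 34.
With m₀=0, d₀=1 and mₖ₊₁ = dₖaₖ − mₖ, dₖ₊₁ = (n − mₖ₊₁²)/dₖ, aₖ₊₁ = ⌊(a₀+mₖ₊₁)/dₖ₊₁⌋:
  k=1: m=34, d=2, a=34
  k=2: m=34, d=1, a=68
d=1 and a=2a₀=68 at k=2, so the next step gives (m, d) = (34, 2) again — its k=1 value — and the period has length 2.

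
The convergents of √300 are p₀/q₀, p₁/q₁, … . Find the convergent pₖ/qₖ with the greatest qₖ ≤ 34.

433/25

√300 = [17; 3, 8, 3, 34, …] (period length 4).
Convergents:
  p_0/q_0 = 17/1
  p_1/q_1 = 52/3
  p_2/q_2 = 433/25
  p_3/q_3 = 1351/78
q_2 = 25 ≤ 34 < 78 = q_3, so the answer is 433/25.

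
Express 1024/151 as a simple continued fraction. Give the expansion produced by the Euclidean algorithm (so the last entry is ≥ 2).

[6; 1, 3, 1, 1, 2, 1, 4]

1024 = 6·151 + 118
151 = 1·118 + 33
118 = 3·33 + 19
33 = 1·19 + 14
19 = 1·14 + 5
14 = 2·5 + 4
5 = 1·4 + 1
4 = 4·1 + 0  (stop)
So 1024/151 = [6; 1, 3, 1, 1, 2, 1, 4].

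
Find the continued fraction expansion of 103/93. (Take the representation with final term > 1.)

103 = 1·93 + 10
93 = 9·10 + 3
10 = 3·3 + 1
3 = 3·1 + 0  (stop)
So 103/93 = [1; 9, 3, 3].

[1; 9, 3, 3]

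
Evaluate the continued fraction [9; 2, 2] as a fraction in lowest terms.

Using pₖ = aₖpₖ₋₁ + pₖ₋₂ and qₖ = aₖqₖ₋₁ + qₖ₋₂:
  k=0: a=9, p=9, q=1
  k=1: a=2, p=19, q=2
  k=2: a=2, p=47, q=5

47/5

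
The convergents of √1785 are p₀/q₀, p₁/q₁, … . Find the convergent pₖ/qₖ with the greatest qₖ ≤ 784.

14238/337

√1785 = [42; 4, 84, …] (period length 2).
Convergents:
  p_0/q_0 = 42/1
  p_1/q_1 = 169/4
  p_2/q_2 = 14238/337
  p_3/q_3 = 57121/1352
q_2 = 337 ≤ 784 < 1352 = q_3, so the answer is 14238/337.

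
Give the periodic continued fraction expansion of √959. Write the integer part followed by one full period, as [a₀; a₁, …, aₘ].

a₀ = ⌊√959⌋ = 30.
With m₀=0, d₀=1 and mₖ₊₁ = dₖaₖ − mₖ, dₖ₊₁ = (n − mₖ₊₁²)/dₖ, aₖ₊₁ = ⌊(a₀+mₖ₊₁)/dₖ₊₁⌋:
  k=1: m=30, d=59, a=1
  k=2: m=29, d=2, a=29
  k=3: m=29, d=59, a=1
  k=4: m=30, d=1, a=60
d=1 and a=2a₀=60 at k=4, so the next step gives (m, d) = (30, 59) again — its k=1 value — and the period has length 4.

[30; 1, 29, 1, 60]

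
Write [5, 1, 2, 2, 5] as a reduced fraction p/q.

217/38

Using pₖ = aₖpₖ₋₁ + pₖ₋₂ and qₖ = aₖqₖ₋₁ + qₖ₋₂:
  k=0: a=5, p=5, q=1
  k=1: a=1, p=6, q=1
  k=2: a=2, p=17, q=3
  k=3: a=2, p=40, q=7
  k=4: a=5, p=217, q=38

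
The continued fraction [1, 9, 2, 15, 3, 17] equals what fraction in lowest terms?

Using pₖ = aₖpₖ₋₁ + pₖ₋₂ and qₖ = aₖqₖ₋₁ + qₖ₋₂:
  k=0: a=1, p=1, q=1
  k=1: a=9, p=10, q=9
  k=2: a=2, p=21, q=19
  k=3: a=15, p=325, q=294
  k=4: a=3, p=996, q=901
  k=5: a=17, p=17257, q=15611

17257/15611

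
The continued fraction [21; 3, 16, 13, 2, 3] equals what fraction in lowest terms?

98678/4627

Fold from the inside: start with 3/1.
  2 + 1/3 = 7/3
  13 + 3/7 = 94/7
  16 + 7/94 = 1511/94
  3 + 94/1511 = 4627/1511
  21 + 1511/4627 = 98678/4627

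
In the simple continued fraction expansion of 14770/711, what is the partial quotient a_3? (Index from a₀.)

14770 = 20·711 + 550   →  a_0 = 20
711 = 1·550 + 161   →  a_1 = 1
550 = 3·161 + 67   →  a_2 = 3
161 = 2·67 + 27   →  a_3 = 2

2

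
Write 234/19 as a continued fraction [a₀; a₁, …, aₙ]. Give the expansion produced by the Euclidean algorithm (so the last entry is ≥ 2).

234 = 12×19 + 6
19 = 3×6 + 1
6 = 6×1 + 0  (stop)
So 234/19 = [12; 3, 6].

[12; 3, 6]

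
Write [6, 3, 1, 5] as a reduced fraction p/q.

144/23

Using pₖ = aₖpₖ₋₁ + pₖ₋₂ and qₖ = aₖqₖ₋₁ + qₖ₋₂:
  k=0: a=6, p=6, q=1
  k=1: a=3, p=19, q=3
  k=2: a=1, p=25, q=4
  k=3: a=5, p=144, q=23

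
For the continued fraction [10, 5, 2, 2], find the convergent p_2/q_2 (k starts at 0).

Using pₖ = aₖpₖ₋₁ + pₖ₋₂, qₖ = aₖqₖ₋₁ + qₖ₋₂ (with p₋₁=1, p₋₂=0, q₋₁=0, q₋₂=1):
  k=0: a=10, p=10, q=1
  k=1: a=5, p=51, q=5
  k=2: a=2, p=112, q=11

112/11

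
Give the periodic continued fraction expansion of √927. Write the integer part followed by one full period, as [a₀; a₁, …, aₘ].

[30; 2, 4, 5, 3, 5, 4, 2, 60]

a₀ = ⌊√927⌋ = 30.
With m₀=0, d₀=1 and mₖ₊₁ = dₖaₖ − mₖ, dₖ₊₁ = (n − mₖ₊₁²)/dₖ, aₖ₊₁ = ⌊(a₀+mₖ₊₁)/dₖ₊₁⌋:
  k=1: m=30, d=27, a=2
  k=2: m=24, d=13, a=4
  k=3: m=28, d=11, a=5
  k=4: m=27, d=18, a=3
  k=5: m=27, d=11, a=5
  k=6: m=28, d=13, a=4
  k=7: m=24, d=27, a=2
  k=8: m=30, d=1, a=60
d=1 and a=2a₀=60 at k=8, so the next step gives (m, d) = (30, 27) again — its k=1 value — and the period has length 8.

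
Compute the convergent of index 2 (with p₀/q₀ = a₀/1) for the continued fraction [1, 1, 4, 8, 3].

9/5

Using pₖ = aₖpₖ₋₁ + pₖ₋₂, qₖ = aₖqₖ₋₁ + qₖ₋₂ (with p₋₁=1, p₋₂=0, q₋₁=0, q₋₂=1):
  k=0: a=1, p=1, q=1
  k=1: a=1, p=2, q=1
  k=2: a=4, p=9, q=5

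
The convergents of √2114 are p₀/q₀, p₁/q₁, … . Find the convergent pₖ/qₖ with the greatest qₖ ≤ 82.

√2114 = [45; 1, 44, 1, 90, …] (period length 4).
Convergents:
  p_0/q_0 = 45/1
  p_1/q_1 = 46/1
  p_2/q_2 = 2069/45
  p_3/q_3 = 2115/46
  p_4/q_4 = 192419/4185
q_3 = 46 ≤ 82 < 4185 = q_4, so the answer is 2115/46.

2115/46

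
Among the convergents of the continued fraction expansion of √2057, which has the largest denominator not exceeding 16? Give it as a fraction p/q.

√2057 = [45; 2, 1, 4, 1, 2, 90, …] (period length 6).
Convergents:
  p_0/q_0 = 45/1
  p_1/q_1 = 91/2
  p_2/q_2 = 136/3
  p_3/q_3 = 635/14
  p_4/q_4 = 771/17
q_3 = 14 ≤ 16 < 17 = q_4, so the answer is 635/14.

635/14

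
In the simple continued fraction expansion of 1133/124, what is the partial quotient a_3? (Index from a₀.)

1133 = 9·124 + 17   →  a_0 = 9
124 = 7·17 + 5   →  a_1 = 7
17 = 3·5 + 2   →  a_2 = 3
5 = 2·2 + 1   →  a_3 = 2

2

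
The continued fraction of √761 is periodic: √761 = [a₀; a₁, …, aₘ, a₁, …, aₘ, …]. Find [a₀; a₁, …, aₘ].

[27; 1, 1, 2, 2, 1, 1, 54]

a₀ = ⌊√761⌋ = 27.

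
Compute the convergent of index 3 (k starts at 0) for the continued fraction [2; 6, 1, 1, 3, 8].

Using pₖ = aₖpₖ₋₁ + pₖ₋₂, qₖ = aₖqₖ₋₁ + qₖ₋₂ (with p₋₁=1, p₋₂=0, q₋₁=0, q₋₂=1):
  k=0: a=2, p=2, q=1
  k=1: a=6, p=13, q=6
  k=2: a=1, p=15, q=7
  k=3: a=1, p=28, q=13

28/13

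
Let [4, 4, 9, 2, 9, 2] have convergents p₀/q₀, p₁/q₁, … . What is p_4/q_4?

3136/739

Using pₖ = aₖpₖ₋₁ + pₖ₋₂, qₖ = aₖqₖ₋₁ + qₖ₋₂ (with p₋₁=1, p₋₂=0, q₋₁=0, q₋₂=1):
  k=0: a=4, p=4, q=1
  k=1: a=4, p=17, q=4
  k=2: a=9, p=157, q=37
  k=3: a=2, p=331, q=78
  k=4: a=9, p=3136, q=739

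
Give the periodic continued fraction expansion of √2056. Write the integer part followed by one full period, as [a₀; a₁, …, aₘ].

a₀ = ⌊√2056⌋ = 45.
With m₀=0, d₀=1 and mₖ₊₁ = dₖaₖ − mₖ, dₖ₊₁ = (n − mₖ₊₁²)/dₖ, aₖ₊₁ = ⌊(a₀+mₖ₊₁)/dₖ₊₁⌋:
  k=1: m=45, d=31, a=2
  k=2: m=17, d=57, a=1
  k=3: m=40, d=8, a=10
  k=4: m=40, d=57, a=1
  k=5: m=17, d=31, a=2
  k=6: m=45, d=1, a=90
d=1 and a=2a₀=90 at k=6, so the next step gives (m, d) = (45, 31) again — its k=1 value — and the period has length 6.

[45; 2, 1, 10, 1, 2, 90]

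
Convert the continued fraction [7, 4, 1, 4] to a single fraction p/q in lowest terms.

173/24

Using pₖ = aₖpₖ₋₁ + pₖ₋₂ and qₖ = aₖqₖ₋₁ + qₖ₋₂:
  k=0: a=7, p=7, q=1
  k=1: a=4, p=29, q=4
  k=2: a=1, p=36, q=5
  k=3: a=4, p=173, q=24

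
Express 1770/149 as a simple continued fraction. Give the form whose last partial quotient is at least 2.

[11; 1, 7, 3, 1, 1, 2]

1770 = 11·149 + 131
149 = 1·131 + 18
131 = 7·18 + 5
18 = 3·5 + 3
5 = 1·3 + 2
3 = 1·2 + 1
2 = 2·1 + 0  (stop)
So 1770/149 = [11; 1, 7, 3, 1, 1, 2].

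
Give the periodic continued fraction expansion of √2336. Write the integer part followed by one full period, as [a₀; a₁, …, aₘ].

a₀ = ⌊√2336⌋ = 48.
With m₀=0, d₀=1 and mₖ₊₁ = dₖaₖ − mₖ, dₖ₊₁ = (n − mₖ₊₁²)/dₖ, aₖ₊₁ = ⌊(a₀+mₖ₊₁)/dₖ₊₁⌋:
  k=1: m=48, d=32, a=3
  k=2: m=48, d=1, a=96
d=1 and a=2a₀=96 at k=2, so the next step gives (m, d) = (48, 32) again — its k=1 value — and the period has length 2.

[48; 3, 96]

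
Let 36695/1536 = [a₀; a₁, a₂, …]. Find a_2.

8

36695 = 23·1536 + 1367   →  a_0 = 23
1536 = 1·1367 + 169   →  a_1 = 1
1367 = 8·169 + 15   →  a_2 = 8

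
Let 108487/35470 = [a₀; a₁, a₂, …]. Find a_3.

1

108487 = 3·35470 + 2077   →  a_0 = 3
35470 = 17·2077 + 161   →  a_1 = 17
2077 = 12·161 + 145   →  a_2 = 12
161 = 1·145 + 16   →  a_3 = 1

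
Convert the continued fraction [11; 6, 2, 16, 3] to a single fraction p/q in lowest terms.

7306/655

Using pₖ = aₖpₖ₋₁ + pₖ₋₂ and qₖ = aₖqₖ₋₁ + qₖ₋₂:
  k=0: a=11, p=11, q=1
  k=1: a=6, p=67, q=6
  k=2: a=2, p=145, q=13
  k=3: a=16, p=2387, q=214
  k=4: a=3, p=7306, q=655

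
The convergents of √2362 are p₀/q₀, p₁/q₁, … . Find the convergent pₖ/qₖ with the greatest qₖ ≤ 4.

146/3

√2362 = [48; 1, 1, 1, 1, 96, …] (period length 5).
Convergents:
  p_0/q_0 = 48/1
  p_1/q_1 = 49/1
  p_2/q_2 = 97/2
  p_3/q_3 = 146/3
  p_4/q_4 = 243/5
q_3 = 3 ≤ 4 < 5 = q_4, so the answer is 146/3.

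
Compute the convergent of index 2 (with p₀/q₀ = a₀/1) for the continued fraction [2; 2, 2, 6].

12/5

Using pₖ = aₖpₖ₋₁ + pₖ₋₂, qₖ = aₖqₖ₋₁ + qₖ₋₂ (with p₋₁=1, p₋₂=0, q₋₁=0, q₋₂=1):
  k=0: a=2, p=2, q=1
  k=1: a=2, p=5, q=2
  k=2: a=2, p=12, q=5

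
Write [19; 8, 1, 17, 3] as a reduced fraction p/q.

Using pₖ = aₖpₖ₋₁ + pₖ₋₂ and qₖ = aₖqₖ₋₁ + qₖ₋₂:
  k=0: a=19, p=19, q=1
  k=1: a=8, p=153, q=8
  k=2: a=1, p=172, q=9
  k=3: a=17, p=3077, q=161
  k=4: a=3, p=9403, q=492

9403/492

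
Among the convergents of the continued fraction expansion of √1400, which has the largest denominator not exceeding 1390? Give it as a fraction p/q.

33413/893

√1400 = [37; 2, 2, 2, 74, …] (period length 4).
Convergents:
  p_0/q_0 = 37/1
  p_1/q_1 = 75/2
  p_2/q_2 = 187/5
  p_3/q_3 = 449/12
  p_4/q_4 = 33413/893
  p_5/q_5 = 67275/1798
q_4 = 893 ≤ 1390 < 1798 = q_5, so the answer is 33413/893.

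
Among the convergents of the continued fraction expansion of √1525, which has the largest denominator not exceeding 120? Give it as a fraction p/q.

√1525 = [39; 19, 1, 1, 19, 78, …] (period length 5).
Convergents:
  p_0/q_0 = 39/1
  p_1/q_1 = 742/19
  p_2/q_2 = 781/20
  p_3/q_3 = 1523/39
  p_4/q_4 = 29718/761
q_3 = 39 ≤ 120 < 761 = q_4, so the answer is 1523/39.

1523/39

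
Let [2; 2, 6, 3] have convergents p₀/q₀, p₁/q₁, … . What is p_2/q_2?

Using pₖ = aₖpₖ₋₁ + pₖ₋₂, qₖ = aₖqₖ₋₁ + qₖ₋₂ (with p₋₁=1, p₋₂=0, q₋₁=0, q₋₂=1):
  k=0: a=2, p=2, q=1
  k=1: a=2, p=5, q=2
  k=2: a=6, p=32, q=13

32/13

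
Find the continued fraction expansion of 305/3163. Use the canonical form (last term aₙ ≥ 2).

[0; 10, 2, 1, 2, 3, 11]

305 = 0*3163 + 305
3163 = 10*305 + 113
305 = 2*113 + 79
113 = 1*79 + 34
79 = 2*34 + 11
34 = 3*11 + 1
11 = 11*1 + 0  (stop)
So 305/3163 = [0; 10, 2, 1, 2, 3, 11].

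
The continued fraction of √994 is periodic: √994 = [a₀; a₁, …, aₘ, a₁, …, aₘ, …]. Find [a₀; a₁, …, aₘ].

[31; 1, 1, 8, 1, 1, 62]

a₀ = ⌊√994⌋ = 31.
With m₀=0, d₀=1 and mₖ₊₁ = dₖaₖ − mₖ, dₖ₊₁ = (n − mₖ₊₁²)/dₖ, aₖ₊₁ = ⌊(a₀+mₖ₊₁)/dₖ₊₁⌋:
  k=1: m=31, d=33, a=1
  k=2: m=2, d=30, a=1
  k=3: m=28, d=7, a=8
  k=4: m=28, d=30, a=1
  k=5: m=2, d=33, a=1
  k=6: m=31, d=1, a=62
d=1 and a=2a₀=62 at k=6, so the next step gives (m, d) = (31, 33) again — its k=1 value — and the period has length 6.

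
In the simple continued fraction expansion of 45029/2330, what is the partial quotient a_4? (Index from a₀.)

45029 = 19·2330 + 759   →  a_0 = 19
2330 = 3·759 + 53   →  a_1 = 3
759 = 14·53 + 17   →  a_2 = 14
53 = 3·17 + 2   →  a_3 = 3
17 = 8·2 + 1   →  a_4 = 8

8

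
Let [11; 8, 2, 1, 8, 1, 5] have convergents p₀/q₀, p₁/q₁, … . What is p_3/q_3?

278/25

Using pₖ = aₖpₖ₋₁ + pₖ₋₂, qₖ = aₖqₖ₋₁ + qₖ₋₂ (with p₋₁=1, p₋₂=0, q₋₁=0, q₋₂=1):
  k=0: a=11, p=11, q=1
  k=1: a=8, p=89, q=8
  k=2: a=2, p=189, q=17
  k=3: a=1, p=278, q=25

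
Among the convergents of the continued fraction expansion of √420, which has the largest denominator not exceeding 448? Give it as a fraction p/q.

√420 = [20; 2, 40, …] (period length 2).
Convergents:
  p_0/q_0 = 20/1
  p_1/q_1 = 41/2
  p_2/q_2 = 1660/81
  p_3/q_3 = 3361/164
  p_4/q_4 = 136100/6641
q_3 = 164 ≤ 448 < 6641 = q_4, so the answer is 3361/164.

3361/164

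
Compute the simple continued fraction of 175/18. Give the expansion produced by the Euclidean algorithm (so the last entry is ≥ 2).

175 = 9·18 + 13
18 = 1·13 + 5
13 = 2·5 + 3
5 = 1·3 + 2
3 = 1·2 + 1
2 = 2·1 + 0  (stop)
So 175/18 = [9; 1, 2, 1, 1, 2].

[9; 1, 2, 1, 1, 2]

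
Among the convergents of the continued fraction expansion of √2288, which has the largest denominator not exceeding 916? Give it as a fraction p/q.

√2288 = [47; 1, 4, 1, 94, …] (period length 4).
Convergents:
  p_0/q_0 = 47/1
  p_1/q_1 = 48/1
  p_2/q_2 = 239/5
  p_3/q_3 = 287/6
  p_4/q_4 = 27217/569
  p_5/q_5 = 27504/575
  p_6/q_6 = 137233/2869
q_5 = 575 ≤ 916 < 2869 = q_6, so the answer is 27504/575.

27504/575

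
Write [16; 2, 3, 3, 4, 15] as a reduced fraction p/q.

Using pₖ = aₖpₖ₋₁ + pₖ₋₂ and qₖ = aₖqₖ₋₁ + qₖ₋₂:
  k=0: a=16, p=16, q=1
  k=1: a=2, p=33, q=2
  k=2: a=3, p=115, q=7
  k=3: a=3, p=378, q=23
  k=4: a=4, p=1627, q=99
  k=5: a=15, p=24783, q=1508

24783/1508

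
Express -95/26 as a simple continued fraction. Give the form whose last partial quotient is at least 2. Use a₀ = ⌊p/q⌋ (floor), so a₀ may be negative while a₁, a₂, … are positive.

[-4; 2, 1, 8]

-95 = -4×26 + 9
26 = 2×9 + 8
9 = 1×8 + 1
8 = 8×1 + 0  (stop)
So -95/26 = [-4; 2, 1, 8].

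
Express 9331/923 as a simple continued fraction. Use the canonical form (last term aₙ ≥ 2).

[10; 9, 7, 4, 1, 2]

9331 = 10·923 + 101
923 = 9·101 + 14
101 = 7·14 + 3
14 = 4·3 + 2
3 = 1·2 + 1
2 = 2·1 + 0  (stop)
So 9331/923 = [10; 9, 7, 4, 1, 2].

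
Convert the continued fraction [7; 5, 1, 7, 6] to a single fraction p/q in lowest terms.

Using pₖ = aₖpₖ₋₁ + pₖ₋₂ and qₖ = aₖqₖ₋₁ + qₖ₋₂:
  k=0: a=7, p=7, q=1
  k=1: a=5, p=36, q=5
  k=2: a=1, p=43, q=6
  k=3: a=7, p=337, q=47
  k=4: a=6, p=2065, q=288

2065/288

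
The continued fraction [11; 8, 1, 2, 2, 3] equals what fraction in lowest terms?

2323/209

Fold from the inside: start with 3/1.
  2 + 1/3 = 7/3
  2 + 3/7 = 17/7
  1 + 7/17 = 24/17
  8 + 17/24 = 209/24
  11 + 24/209 = 2323/209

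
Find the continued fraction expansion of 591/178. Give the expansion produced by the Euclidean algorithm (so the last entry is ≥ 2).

[3; 3, 8, 7]

591 = 3×178 + 57
178 = 3×57 + 7
57 = 8×7 + 1
7 = 7×1 + 0  (stop)
So 591/178 = [3; 3, 8, 7].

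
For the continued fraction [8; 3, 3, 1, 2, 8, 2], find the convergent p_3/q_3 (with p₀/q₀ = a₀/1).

108/13

Using pₖ = aₖpₖ₋₁ + pₖ₋₂, qₖ = aₖqₖ₋₁ + qₖ₋₂ (with p₋₁=1, p₋₂=0, q₋₁=0, q₋₂=1):
  k=0: a=8, p=8, q=1
  k=1: a=3, p=25, q=3
  k=2: a=3, p=83, q=10
  k=3: a=1, p=108, q=13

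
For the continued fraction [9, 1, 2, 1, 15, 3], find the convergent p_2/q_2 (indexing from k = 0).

29/3

Using pₖ = aₖpₖ₋₁ + pₖ₋₂, qₖ = aₖqₖ₋₁ + qₖ₋₂ (with p₋₁=1, p₋₂=0, q₋₁=0, q₋₂=1):
  k=0: a=9, p=9, q=1
  k=1: a=1, p=10, q=1
  k=2: a=2, p=29, q=3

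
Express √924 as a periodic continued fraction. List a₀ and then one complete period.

[30; 2, 1, 1, 14, 1, 1, 2, 60]

a₀ = ⌊√924⌋ = 30.
With m₀=0, d₀=1 and mₖ₊₁ = dₖaₖ − mₖ, dₖ₊₁ = (n − mₖ₊₁²)/dₖ, aₖ₊₁ = ⌊(a₀+mₖ₊₁)/dₖ₊₁⌋:
  k=1: m=30, d=24, a=2
  k=2: m=18, d=25, a=1
  k=3: m=7, d=35, a=1
  k=4: m=28, d=4, a=14
  k=5: m=28, d=35, a=1
  k=6: m=7, d=25, a=1
  k=7: m=18, d=24, a=2
  k=8: m=30, d=1, a=60
d=1 and a=2a₀=60 at k=8, so the next step gives (m, d) = (30, 24) again — its k=1 value — and the period has length 8.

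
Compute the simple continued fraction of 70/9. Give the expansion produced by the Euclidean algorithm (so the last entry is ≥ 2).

[7; 1, 3, 2]

70 = 7×9 + 7
9 = 1×7 + 2
7 = 3×2 + 1
2 = 2×1 + 0  (stop)
So 70/9 = [7; 1, 3, 2].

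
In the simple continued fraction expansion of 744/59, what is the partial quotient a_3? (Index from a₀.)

1

744 = 12·59 + 36   →  a_0 = 12
59 = 1·36 + 23   →  a_1 = 1
36 = 1·23 + 13   →  a_2 = 1
23 = 1·13 + 10   →  a_3 = 1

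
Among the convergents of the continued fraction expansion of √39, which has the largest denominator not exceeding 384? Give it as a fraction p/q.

1249/200

√39 = [6; 4, 12, …] (period length 2).
Convergents:
  p_0/q_0 = 6/1
  p_1/q_1 = 25/4
  p_2/q_2 = 306/49
  p_3/q_3 = 1249/200
  p_4/q_4 = 15294/2449
q_3 = 200 ≤ 384 < 2449 = q_4, so the answer is 1249/200.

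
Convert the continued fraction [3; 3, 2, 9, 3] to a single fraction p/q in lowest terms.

Using pₖ = aₖpₖ₋₁ + pₖ₋₂ and qₖ = aₖqₖ₋₁ + qₖ₋₂:
  k=0: a=3, p=3, q=1
  k=1: a=3, p=10, q=3
  k=2: a=2, p=23, q=7
  k=3: a=9, p=217, q=66
  k=4: a=3, p=674, q=205

674/205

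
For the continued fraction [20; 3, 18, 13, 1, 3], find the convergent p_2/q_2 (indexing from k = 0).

1118/55

Using pₖ = aₖpₖ₋₁ + pₖ₋₂, qₖ = aₖqₖ₋₁ + qₖ₋₂ (with p₋₁=1, p₋₂=0, q₋₁=0, q₋₂=1):
  k=0: a=20, p=20, q=1
  k=1: a=3, p=61, q=3
  k=2: a=18, p=1118, q=55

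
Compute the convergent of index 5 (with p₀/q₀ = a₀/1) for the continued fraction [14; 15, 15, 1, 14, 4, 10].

Using pₖ = aₖpₖ₋₁ + pₖ₋₂, qₖ = aₖqₖ₋₁ + qₖ₋₂ (with p₋₁=1, p₋₂=0, q₋₁=0, q₋₂=1):
  k=0: a=14, p=14, q=1
  k=1: a=15, p=211, q=15
  k=2: a=15, p=3179, q=226
  k=3: a=1, p=3390, q=241
  k=4: a=14, p=50639, q=3600
  k=5: a=4, p=205946, q=14641

205946/14641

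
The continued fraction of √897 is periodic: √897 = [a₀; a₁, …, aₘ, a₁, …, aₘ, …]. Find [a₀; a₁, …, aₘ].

[29; 1, 18, 1, 58]

a₀ = ⌊√897⌋ = 29.
With m₀=0, d₀=1 and mₖ₊₁ = dₖaₖ − mₖ, dₖ₊₁ = (n − mₖ₊₁²)/dₖ, aₖ₊₁ = ⌊(a₀+mₖ₊₁)/dₖ₊₁⌋:
  k=1: m=29, d=56, a=1
  k=2: m=27, d=3, a=18
  k=3: m=27, d=56, a=1
  k=4: m=29, d=1, a=58
d=1 and a=2a₀=58 at k=4, so the next step gives (m, d) = (29, 56) again — its k=1 value — and the period has length 4.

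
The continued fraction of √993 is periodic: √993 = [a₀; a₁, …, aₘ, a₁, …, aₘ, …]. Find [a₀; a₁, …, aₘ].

a₀ = ⌊√993⌋ = 31.
With m₀=0, d₀=1 and mₖ₊₁ = dₖaₖ − mₖ, dₖ₊₁ = (n − mₖ₊₁²)/dₖ, aₖ₊₁ = ⌊(a₀+mₖ₊₁)/dₖ₊₁⌋:
  k=1: m=31, d=32, a=1
  k=2: m=1, d=31, a=1
  k=3: m=30, d=3, a=20
  k=4: m=30, d=31, a=1
  k=5: m=1, d=32, a=1
  k=6: m=31, d=1, a=62
d=1 and a=2a₀=62 at k=6, so the next step gives (m, d) = (31, 32) again — its k=1 value — and the period has length 6.

[31; 1, 1, 20, 1, 1, 62]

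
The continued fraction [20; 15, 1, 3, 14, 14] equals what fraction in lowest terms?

253502/12635

Using pₖ = aₖpₖ₋₁ + pₖ₋₂ and qₖ = aₖqₖ₋₁ + qₖ₋₂:
  k=0: a=20, p=20, q=1
  k=1: a=15, p=301, q=15
  k=2: a=1, p=321, q=16
  k=3: a=3, p=1264, q=63
  k=4: a=14, p=18017, q=898
  k=5: a=14, p=253502, q=12635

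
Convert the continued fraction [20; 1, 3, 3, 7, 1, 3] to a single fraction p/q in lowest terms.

Using pₖ = aₖpₖ₋₁ + pₖ₋₂ and qₖ = aₖqₖ₋₁ + qₖ₋₂:
  k=0: a=20, p=20, q=1
  k=1: a=1, p=21, q=1
  k=2: a=3, p=83, q=4
  k=3: a=3, p=270, q=13
  k=4: a=7, p=1973, q=95
  k=5: a=1, p=2243, q=108
  k=6: a=3, p=8702, q=419

8702/419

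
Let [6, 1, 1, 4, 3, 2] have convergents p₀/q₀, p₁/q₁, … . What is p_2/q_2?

13/2

Using pₖ = aₖpₖ₋₁ + pₖ₋₂, qₖ = aₖqₖ₋₁ + qₖ₋₂ (with p₋₁=1, p₋₂=0, q₋₁=0, q₋₂=1):
  k=0: a=6, p=6, q=1
  k=1: a=1, p=7, q=1
  k=2: a=1, p=13, q=2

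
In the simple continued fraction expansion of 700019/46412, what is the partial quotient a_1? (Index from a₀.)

12

700019 = 15·46412 + 3839   →  a_0 = 15
46412 = 12·3839 + 344   →  a_1 = 12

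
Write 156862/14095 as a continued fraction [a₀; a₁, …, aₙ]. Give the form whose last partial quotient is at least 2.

[11; 7, 1, 3, 8, 3, 8, 2]

156862 = 11×14095 + 1817
14095 = 7×1817 + 1376
1817 = 1×1376 + 441
1376 = 3×441 + 53
441 = 8×53 + 17
53 = 3×17 + 2
17 = 8×2 + 1
2 = 2×1 + 0  (stop)
So 156862/14095 = [11; 7, 1, 3, 8, 3, 8, 2].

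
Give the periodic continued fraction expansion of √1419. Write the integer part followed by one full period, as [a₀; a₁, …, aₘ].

a₀ = ⌊√1419⌋ = 37.
With m₀=0, d₀=1 and mₖ₊₁ = dₖaₖ − mₖ, dₖ₊₁ = (n − mₖ₊₁²)/dₖ, aₖ₊₁ = ⌊(a₀+mₖ₊₁)/dₖ₊₁⌋:
  k=1: m=37, d=50, a=1
  k=2: m=13, d=25, a=2
  k=3: m=37, d=2, a=37
  k=4: m=37, d=25, a=2
  k=5: m=13, d=50, a=1
  k=6: m=37, d=1, a=74
d=1 and a=2a₀=74 at k=6, so the next step gives (m, d) = (37, 50) again — its k=1 value — and the period has length 6.

[37; 1, 2, 37, 2, 1, 74]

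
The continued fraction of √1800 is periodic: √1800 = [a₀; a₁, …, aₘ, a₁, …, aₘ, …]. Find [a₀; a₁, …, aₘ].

a₀ = ⌊√1800⌋ = 42.
With m₀=0, d₀=1 and mₖ₊₁ = dₖaₖ − mₖ, dₖ₊₁ = (n − mₖ₊₁²)/dₖ, aₖ₊₁ = ⌊(a₀+mₖ₊₁)/dₖ₊₁⌋:
  k=1: m=42, d=36, a=2
  k=2: m=30, d=25, a=2
  k=3: m=20, d=56, a=1
  k=4: m=36, d=9, a=8
  k=5: m=36, d=56, a=1
  k=6: m=20, d=25, a=2
  k=7: m=30, d=36, a=2
  k=8: m=42, d=1, a=84
d=1 and a=2a₀=84 at k=8, so the next step gives (m, d) = (42, 36) again — its k=1 value — and the period has length 8.

[42; 2, 2, 1, 8, 1, 2, 2, 84]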